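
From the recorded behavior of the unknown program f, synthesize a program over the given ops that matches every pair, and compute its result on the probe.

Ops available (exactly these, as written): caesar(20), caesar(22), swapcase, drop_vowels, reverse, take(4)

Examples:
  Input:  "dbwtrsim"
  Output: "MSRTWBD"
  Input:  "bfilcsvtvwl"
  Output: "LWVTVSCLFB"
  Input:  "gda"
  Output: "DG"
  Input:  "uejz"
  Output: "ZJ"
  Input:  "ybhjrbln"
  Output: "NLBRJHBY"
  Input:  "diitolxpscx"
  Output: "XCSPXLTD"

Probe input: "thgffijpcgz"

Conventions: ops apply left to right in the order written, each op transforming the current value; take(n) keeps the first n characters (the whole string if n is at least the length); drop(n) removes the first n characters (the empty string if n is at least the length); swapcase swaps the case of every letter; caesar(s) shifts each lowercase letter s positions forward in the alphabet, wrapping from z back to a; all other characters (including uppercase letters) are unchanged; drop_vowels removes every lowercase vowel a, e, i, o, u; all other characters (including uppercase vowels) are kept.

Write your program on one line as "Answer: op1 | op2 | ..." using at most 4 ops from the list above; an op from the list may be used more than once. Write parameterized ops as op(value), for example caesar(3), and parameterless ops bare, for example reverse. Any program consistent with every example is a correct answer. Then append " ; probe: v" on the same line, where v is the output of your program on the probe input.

drop_vowels | swapcase | reverse ; probe: "ZGCPJFFGHT"

Check, running the answer program on each example:
  "dbwtrsim" -> "dbwtrsm" -> "DBWTRSM" -> "MSRTWBD"
  "bfilcsvtvwl" -> "bflcsvtvwl" -> "BFLCSVTVWL" -> "LWVTVSCLFB"
  "gda" -> "gd" -> "GD" -> "DG"
  "uejz" -> "jz" -> "JZ" -> "ZJ"
  "ybhjrbln" -> "ybhjrbln" -> "YBHJRBLN" -> "NLBRJHBY"
  "diitolxpscx" -> "dtlxpscx" -> "DTLXPSCX" -> "XCSPXLTD"
  probe: "thgffijpcgz" -> "thgffjpcgz" -> "THGFFJPCGZ" -> "ZGCPJFFGHT"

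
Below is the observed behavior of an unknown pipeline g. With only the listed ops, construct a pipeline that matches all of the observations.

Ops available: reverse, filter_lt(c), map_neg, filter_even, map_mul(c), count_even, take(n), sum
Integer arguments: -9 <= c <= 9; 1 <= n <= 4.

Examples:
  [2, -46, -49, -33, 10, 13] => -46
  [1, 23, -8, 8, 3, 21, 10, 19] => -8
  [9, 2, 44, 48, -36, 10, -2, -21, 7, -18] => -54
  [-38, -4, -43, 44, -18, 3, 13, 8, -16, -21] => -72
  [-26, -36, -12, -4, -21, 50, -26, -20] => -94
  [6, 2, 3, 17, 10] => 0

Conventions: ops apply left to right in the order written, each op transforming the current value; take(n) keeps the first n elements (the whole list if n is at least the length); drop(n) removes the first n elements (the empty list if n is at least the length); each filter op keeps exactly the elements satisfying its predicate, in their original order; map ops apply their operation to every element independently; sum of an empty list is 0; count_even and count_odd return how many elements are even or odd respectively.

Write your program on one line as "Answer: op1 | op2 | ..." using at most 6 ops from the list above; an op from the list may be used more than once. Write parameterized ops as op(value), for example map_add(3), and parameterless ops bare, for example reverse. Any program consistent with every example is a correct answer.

filter_lt(-6) | filter_even | reverse | take(4) | sum

Check, running the answer program on each example:
  [2, -46, -49, -33, 10, 13] -> [-46, -49, -33] -> [-46] -> [-46] -> [-46] -> -46
  [1, 23, -8, 8, 3, 21, 10, 19] -> [-8] -> [-8] -> [-8] -> [-8] -> -8
  [9, 2, 44, 48, -36, 10, -2, -21, 7, -18] -> [-36, -21, -18] -> [-36, -18] -> [-18, -36] -> [-18, -36] -> -54
  [-38, -4, -43, 44, -18, 3, 13, 8, -16, -21] -> [-38, -43, -18, -16, -21] -> [-38, -18, -16] -> [-16, -18, -38] -> [-16, -18, -38] -> -72
  [-26, -36, -12, -4, -21, 50, -26, -20] -> [-26, -36, -12, -21, -26, -20] -> [-26, -36, -12, -26, -20] -> [-20, -26, -12, -36, -26] -> [-20, -26, -12, -36] -> -94
  [6, 2, 3, 17, 10] -> [] -> [] -> [] -> [] -> 0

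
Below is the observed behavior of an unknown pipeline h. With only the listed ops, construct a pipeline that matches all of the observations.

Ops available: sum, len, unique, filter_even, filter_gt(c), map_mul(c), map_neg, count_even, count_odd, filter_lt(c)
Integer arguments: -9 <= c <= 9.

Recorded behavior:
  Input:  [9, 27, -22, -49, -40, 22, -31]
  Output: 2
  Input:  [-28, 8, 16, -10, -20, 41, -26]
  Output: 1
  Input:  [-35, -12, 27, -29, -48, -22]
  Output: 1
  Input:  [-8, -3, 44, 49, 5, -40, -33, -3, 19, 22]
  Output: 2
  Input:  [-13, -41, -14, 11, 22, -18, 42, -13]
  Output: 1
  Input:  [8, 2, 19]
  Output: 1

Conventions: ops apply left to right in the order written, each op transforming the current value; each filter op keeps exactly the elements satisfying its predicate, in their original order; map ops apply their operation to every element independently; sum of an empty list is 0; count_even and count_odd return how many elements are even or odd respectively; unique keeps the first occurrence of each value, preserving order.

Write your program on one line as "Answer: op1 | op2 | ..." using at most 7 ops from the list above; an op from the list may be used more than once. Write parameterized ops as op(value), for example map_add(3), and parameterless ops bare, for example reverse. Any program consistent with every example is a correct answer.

unique | map_neg | filter_lt(0) | filter_lt(-5) | map_mul(-7) | count_odd

Check, running the answer program on each example:
  [9, 27, -22, -49, -40, 22, -31] -> [9, 27, -22, -49, -40, 22, -31] -> [-9, -27, 22, 49, 40, -22, 31] -> [-9, -27, -22] -> [-9, -27, -22] -> [63, 189, 154] -> 2
  [-28, 8, 16, -10, -20, 41, -26] -> [-28, 8, 16, -10, -20, 41, -26] -> [28, -8, -16, 10, 20, -41, 26] -> [-8, -16, -41] -> [-8, -16, -41] -> [56, 112, 287] -> 1
  [-35, -12, 27, -29, -48, -22] -> [-35, -12, 27, -29, -48, -22] -> [35, 12, -27, 29, 48, 22] -> [-27] -> [-27] -> [189] -> 1
  [-8, -3, 44, 49, 5, -40, -33, -3, 19, 22] -> [-8, -3, 44, 49, 5, -40, -33, 19, 22] -> [8, 3, -44, -49, -5, 40, 33, -19, -22] -> [-44, -49, -5, -19, -22] -> [-44, -49, -19, -22] -> [308, 343, 133, 154] -> 2
  [-13, -41, -14, 11, 22, -18, 42, -13] -> [-13, -41, -14, 11, 22, -18, 42] -> [13, 41, 14, -11, -22, 18, -42] -> [-11, -22, -42] -> [-11, -22, -42] -> [77, 154, 294] -> 1
  [8, 2, 19] -> [8, 2, 19] -> [-8, -2, -19] -> [-8, -2, -19] -> [-8, -19] -> [56, 133] -> 1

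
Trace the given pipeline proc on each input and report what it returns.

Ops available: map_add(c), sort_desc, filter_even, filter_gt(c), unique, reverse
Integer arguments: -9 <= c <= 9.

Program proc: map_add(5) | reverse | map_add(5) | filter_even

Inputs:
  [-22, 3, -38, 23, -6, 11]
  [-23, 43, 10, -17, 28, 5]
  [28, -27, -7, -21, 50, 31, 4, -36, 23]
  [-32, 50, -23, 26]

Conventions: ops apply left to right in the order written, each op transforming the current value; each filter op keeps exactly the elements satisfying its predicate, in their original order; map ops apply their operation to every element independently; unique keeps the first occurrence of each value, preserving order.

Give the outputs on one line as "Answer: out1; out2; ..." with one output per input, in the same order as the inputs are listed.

Execution, op by op:
  [-22, 3, -38, 23, -6, 11] -> [-17, 8, -33, 28, -1, 16] -> [16, -1, 28, -33, 8, -17] -> [21, 4, 33, -28, 13, -12] -> [4, -28, -12]
  [-23, 43, 10, -17, 28, 5] -> [-18, 48, 15, -12, 33, 10] -> [10, 33, -12, 15, 48, -18] -> [15, 38, -7, 20, 53, -13] -> [38, 20]
  [28, -27, -7, -21, 50, 31, 4, -36, 23] -> [33, -22, -2, -16, 55, 36, 9, -31, 28] -> [28, -31, 9, 36, 55, -16, -2, -22, 33] -> [33, -26, 14, 41, 60, -11, 3, -17, 38] -> [-26, 14, 60, 38]
  [-32, 50, -23, 26] -> [-27, 55, -18, 31] -> [31, -18, 55, -27] -> [36, -13, 60, -22] -> [36, 60, -22]

[4, -28, -12]; [38, 20]; [-26, 14, 60, 38]; [36, 60, -22]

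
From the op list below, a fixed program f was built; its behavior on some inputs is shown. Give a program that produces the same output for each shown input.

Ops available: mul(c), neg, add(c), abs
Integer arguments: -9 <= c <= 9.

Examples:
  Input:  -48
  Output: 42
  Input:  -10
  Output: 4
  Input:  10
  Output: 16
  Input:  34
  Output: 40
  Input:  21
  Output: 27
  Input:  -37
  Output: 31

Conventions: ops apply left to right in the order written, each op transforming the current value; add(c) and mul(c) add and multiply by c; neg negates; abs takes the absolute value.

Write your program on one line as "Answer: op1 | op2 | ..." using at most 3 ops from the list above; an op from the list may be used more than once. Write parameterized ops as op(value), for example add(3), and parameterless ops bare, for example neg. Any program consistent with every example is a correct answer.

neg | add(-6) | abs

Check, running the answer program on each example:
  -48 -> 48 -> 42 -> 42
  -10 -> 10 -> 4 -> 4
  10 -> -10 -> -16 -> 16
  34 -> -34 -> -40 -> 40
  21 -> -21 -> -27 -> 27
  -37 -> 37 -> 31 -> 31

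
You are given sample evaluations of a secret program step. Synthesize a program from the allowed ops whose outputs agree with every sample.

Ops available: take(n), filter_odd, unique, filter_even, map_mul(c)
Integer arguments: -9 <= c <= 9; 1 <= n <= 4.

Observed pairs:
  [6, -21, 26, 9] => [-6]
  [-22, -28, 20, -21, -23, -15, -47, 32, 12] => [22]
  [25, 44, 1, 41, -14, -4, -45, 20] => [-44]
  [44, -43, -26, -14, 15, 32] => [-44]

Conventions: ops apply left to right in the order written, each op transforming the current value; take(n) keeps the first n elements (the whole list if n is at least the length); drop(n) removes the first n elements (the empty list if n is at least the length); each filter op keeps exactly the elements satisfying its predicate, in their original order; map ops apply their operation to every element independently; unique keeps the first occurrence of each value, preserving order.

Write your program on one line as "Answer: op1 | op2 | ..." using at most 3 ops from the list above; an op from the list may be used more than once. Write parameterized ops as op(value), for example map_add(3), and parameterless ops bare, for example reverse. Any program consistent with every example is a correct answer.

filter_even | take(1) | map_mul(-1)

Check, running the answer program on each example:
  [6, -21, 26, 9] -> [6, 26] -> [6] -> [-6]
  [-22, -28, 20, -21, -23, -15, -47, 32, 12] -> [-22, -28, 20, 32, 12] -> [-22] -> [22]
  [25, 44, 1, 41, -14, -4, -45, 20] -> [44, -14, -4, 20] -> [44] -> [-44]
  [44, -43, -26, -14, 15, 32] -> [44, -26, -14, 32] -> [44] -> [-44]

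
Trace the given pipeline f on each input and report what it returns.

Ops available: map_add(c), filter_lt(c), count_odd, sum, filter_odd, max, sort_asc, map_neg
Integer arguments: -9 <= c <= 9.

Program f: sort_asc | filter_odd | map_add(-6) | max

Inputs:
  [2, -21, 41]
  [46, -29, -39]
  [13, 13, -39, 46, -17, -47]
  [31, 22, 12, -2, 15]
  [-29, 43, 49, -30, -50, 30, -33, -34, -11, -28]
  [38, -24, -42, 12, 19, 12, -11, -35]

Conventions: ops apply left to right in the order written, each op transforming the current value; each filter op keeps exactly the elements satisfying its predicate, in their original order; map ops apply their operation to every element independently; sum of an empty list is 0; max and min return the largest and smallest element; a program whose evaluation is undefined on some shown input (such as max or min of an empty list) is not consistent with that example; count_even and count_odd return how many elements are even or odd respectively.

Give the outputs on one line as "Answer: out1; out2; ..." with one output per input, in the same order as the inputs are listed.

35; -35; 7; 25; 43; 13

Execution, op by op:
  [2, -21, 41] -> [-21, 2, 41] -> [-21, 41] -> [-27, 35] -> 35
  [46, -29, -39] -> [-39, -29, 46] -> [-39, -29] -> [-45, -35] -> -35
  [13, 13, -39, 46, -17, -47] -> [-47, -39, -17, 13, 13, 46] -> [-47, -39, -17, 13, 13] -> [-53, -45, -23, 7, 7] -> 7
  [31, 22, 12, -2, 15] -> [-2, 12, 15, 22, 31] -> [15, 31] -> [9, 25] -> 25
  [-29, 43, 49, -30, -50, 30, -33, -34, -11, -28] -> [-50, -34, -33, -30, -29, -28, -11, 30, 43, 49] -> [-33, -29, -11, 43, 49] -> [-39, -35, -17, 37, 43] -> 43
  [38, -24, -42, 12, 19, 12, -11, -35] -> [-42, -35, -24, -11, 12, 12, 19, 38] -> [-35, -11, 19] -> [-41, -17, 13] -> 13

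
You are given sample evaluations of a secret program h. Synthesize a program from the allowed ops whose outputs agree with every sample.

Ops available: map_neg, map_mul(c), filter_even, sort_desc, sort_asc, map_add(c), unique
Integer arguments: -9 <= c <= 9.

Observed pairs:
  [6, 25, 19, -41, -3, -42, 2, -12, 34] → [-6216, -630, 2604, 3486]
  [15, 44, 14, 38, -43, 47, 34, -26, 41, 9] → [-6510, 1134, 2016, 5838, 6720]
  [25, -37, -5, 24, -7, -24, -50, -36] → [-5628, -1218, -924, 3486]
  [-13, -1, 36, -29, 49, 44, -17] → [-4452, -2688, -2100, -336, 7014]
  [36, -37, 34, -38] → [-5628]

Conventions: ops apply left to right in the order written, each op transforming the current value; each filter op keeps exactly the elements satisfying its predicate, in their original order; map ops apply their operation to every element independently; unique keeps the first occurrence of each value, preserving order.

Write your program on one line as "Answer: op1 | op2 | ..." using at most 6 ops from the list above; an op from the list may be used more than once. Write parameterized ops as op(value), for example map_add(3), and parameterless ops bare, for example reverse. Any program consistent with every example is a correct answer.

map_mul(-7) | map_add(9) | map_mul(3) | filter_even | sort_desc | map_mul(-7)

Check, running the answer program on each example:
  [6, 25, 19, -41, -3, -42, 2, -12, 34] -> [-42, -175, -133, 287, 21, 294, -14, 84, -238] -> [-33, -166, -124, 296, 30, 303, -5, 93, -229] -> [-99, -498, -372, 888, 90, 909, -15, 279, -687] -> [-498, -372, 888, 90] -> [888, 90, -372, -498] -> [-6216, -630, 2604, 3486]
  [15, 44, 14, 38, -43, 47, 34, -26, 41, 9] -> [-105, -308, -98, -266, 301, -329, -238, 182, -287, -63] -> [-96, -299, -89, -257, 310, -320, -229, 191, -278, -54] -> [-288, -897, -267, -771, 930, -960, -687, 573, -834, -162] -> [-288, 930, -960, -834, -162] -> [930, -162, -288, -834, -960] -> [-6510, 1134, 2016, 5838, 6720]
  [25, -37, -5, 24, -7, -24, -50, -36] -> [-175, 259, 35, -168, 49, 168, 350, 252] -> [-166, 268, 44, -159, 58, 177, 359, 261] -> [-498, 804, 132, -477, 174, 531, 1077, 783] -> [-498, 804, 132, 174] -> [804, 174, 132, -498] -> [-5628, -1218, -924, 3486]
  [-13, -1, 36, -29, 49, 44, -17] -> [91, 7, -252, 203, -343, -308, 119] -> [100, 16, -243, 212, -334, -299, 128] -> [300, 48, -729, 636, -1002, -897, 384] -> [300, 48, 636, -1002, 384] -> [636, 384, 300, 48, -1002] -> [-4452, -2688, -2100, -336, 7014]
  [36, -37, 34, -38] -> [-252, 259, -238, 266] -> [-243, 268, -229, 275] -> [-729, 804, -687, 825] -> [804] -> [804] -> [-5628]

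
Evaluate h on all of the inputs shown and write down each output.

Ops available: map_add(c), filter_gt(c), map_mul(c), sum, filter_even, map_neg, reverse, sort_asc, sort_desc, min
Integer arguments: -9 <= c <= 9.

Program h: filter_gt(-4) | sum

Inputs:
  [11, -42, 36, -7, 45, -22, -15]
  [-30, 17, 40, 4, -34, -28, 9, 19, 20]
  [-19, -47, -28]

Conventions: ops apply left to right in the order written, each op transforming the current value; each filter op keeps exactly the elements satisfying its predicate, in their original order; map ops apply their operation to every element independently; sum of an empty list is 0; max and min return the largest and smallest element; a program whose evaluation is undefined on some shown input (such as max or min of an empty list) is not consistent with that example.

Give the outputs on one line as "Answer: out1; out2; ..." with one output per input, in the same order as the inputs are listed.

Execution, op by op:
  [11, -42, 36, -7, 45, -22, -15] -> [11, 36, 45] -> 92
  [-30, 17, 40, 4, -34, -28, 9, 19, 20] -> [17, 40, 4, 9, 19, 20] -> 109
  [-19, -47, -28] -> [] -> 0

92; 109; 0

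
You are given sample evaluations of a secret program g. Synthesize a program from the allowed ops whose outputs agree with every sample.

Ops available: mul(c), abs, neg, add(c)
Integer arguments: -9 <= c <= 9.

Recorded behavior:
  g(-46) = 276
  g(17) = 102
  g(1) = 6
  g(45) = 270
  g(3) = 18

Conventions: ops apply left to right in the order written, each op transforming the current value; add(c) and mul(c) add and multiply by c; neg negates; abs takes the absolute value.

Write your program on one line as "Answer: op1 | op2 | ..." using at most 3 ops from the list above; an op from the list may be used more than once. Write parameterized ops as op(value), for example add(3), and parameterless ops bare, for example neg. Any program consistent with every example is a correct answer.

abs | neg | mul(-6)

Check, running the answer program on each example:
  -46 -> 46 -> -46 -> 276
  17 -> 17 -> -17 -> 102
  1 -> 1 -> -1 -> 6
  45 -> 45 -> -45 -> 270
  3 -> 3 -> -3 -> 18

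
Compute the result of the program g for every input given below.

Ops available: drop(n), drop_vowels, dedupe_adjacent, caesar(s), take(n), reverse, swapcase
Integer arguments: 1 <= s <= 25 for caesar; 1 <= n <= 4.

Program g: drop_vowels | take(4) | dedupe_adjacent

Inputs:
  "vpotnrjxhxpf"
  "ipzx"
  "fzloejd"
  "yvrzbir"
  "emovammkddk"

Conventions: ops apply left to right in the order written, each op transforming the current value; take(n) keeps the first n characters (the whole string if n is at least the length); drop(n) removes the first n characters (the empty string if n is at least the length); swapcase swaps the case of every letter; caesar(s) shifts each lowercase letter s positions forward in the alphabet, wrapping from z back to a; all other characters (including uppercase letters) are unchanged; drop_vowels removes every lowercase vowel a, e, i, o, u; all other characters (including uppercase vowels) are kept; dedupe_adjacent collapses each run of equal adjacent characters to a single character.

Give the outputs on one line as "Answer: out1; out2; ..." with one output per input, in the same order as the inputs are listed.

"vptn"; "pzx"; "fzlj"; "yvrz"; "mvm"

Execution, op by op:
  "vpotnrjxhxpf" -> "vptnrjxhxpf" -> "vptn" -> "vptn"
  "ipzx" -> "pzx" -> "pzx" -> "pzx"
  "fzloejd" -> "fzljd" -> "fzlj" -> "fzlj"
  "yvrzbir" -> "yvrzbr" -> "yvrz" -> "yvrz"
  "emovammkddk" -> "mvmmkddk" -> "mvmm" -> "mvm"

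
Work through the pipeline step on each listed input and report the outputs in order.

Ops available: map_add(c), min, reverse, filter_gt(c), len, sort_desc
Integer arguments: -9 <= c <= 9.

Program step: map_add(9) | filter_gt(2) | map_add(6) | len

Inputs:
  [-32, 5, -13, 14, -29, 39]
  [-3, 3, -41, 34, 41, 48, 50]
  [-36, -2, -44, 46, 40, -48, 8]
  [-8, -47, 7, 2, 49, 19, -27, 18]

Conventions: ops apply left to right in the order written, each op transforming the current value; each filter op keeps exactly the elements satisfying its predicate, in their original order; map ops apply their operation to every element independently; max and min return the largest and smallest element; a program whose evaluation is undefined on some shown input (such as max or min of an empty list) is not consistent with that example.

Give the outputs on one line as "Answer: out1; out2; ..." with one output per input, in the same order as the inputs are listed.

3; 6; 4; 5

Execution, op by op:
  [-32, 5, -13, 14, -29, 39] -> [-23, 14, -4, 23, -20, 48] -> [14, 23, 48] -> [20, 29, 54] -> 3
  [-3, 3, -41, 34, 41, 48, 50] -> [6, 12, -32, 43, 50, 57, 59] -> [6, 12, 43, 50, 57, 59] -> [12, 18, 49, 56, 63, 65] -> 6
  [-36, -2, -44, 46, 40, -48, 8] -> [-27, 7, -35, 55, 49, -39, 17] -> [7, 55, 49, 17] -> [13, 61, 55, 23] -> 4
  [-8, -47, 7, 2, 49, 19, -27, 18] -> [1, -38, 16, 11, 58, 28, -18, 27] -> [16, 11, 58, 28, 27] -> [22, 17, 64, 34, 33] -> 5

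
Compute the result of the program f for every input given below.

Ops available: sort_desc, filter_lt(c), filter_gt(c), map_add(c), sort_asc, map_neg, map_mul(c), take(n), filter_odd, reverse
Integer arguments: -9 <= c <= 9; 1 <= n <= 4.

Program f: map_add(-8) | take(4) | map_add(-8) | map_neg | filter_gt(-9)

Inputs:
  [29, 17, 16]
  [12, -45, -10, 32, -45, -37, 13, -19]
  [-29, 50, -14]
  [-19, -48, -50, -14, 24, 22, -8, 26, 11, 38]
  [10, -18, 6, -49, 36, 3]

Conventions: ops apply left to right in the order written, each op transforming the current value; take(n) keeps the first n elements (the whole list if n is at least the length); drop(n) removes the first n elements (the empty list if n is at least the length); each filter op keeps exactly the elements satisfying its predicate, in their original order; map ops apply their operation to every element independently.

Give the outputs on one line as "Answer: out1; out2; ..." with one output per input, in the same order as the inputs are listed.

[-1, 0]; [4, 61, 26]; [45, 30]; [35, 64, 66, 30]; [6, 34, 10, 65]

Execution, op by op:
  [29, 17, 16] -> [21, 9, 8] -> [21, 9, 8] -> [13, 1, 0] -> [-13, -1, 0] -> [-1, 0]
  [12, -45, -10, 32, -45, -37, 13, -19] -> [4, -53, -18, 24, -53, -45, 5, -27] -> [4, -53, -18, 24] -> [-4, -61, -26, 16] -> [4, 61, 26, -16] -> [4, 61, 26]
  [-29, 50, -14] -> [-37, 42, -22] -> [-37, 42, -22] -> [-45, 34, -30] -> [45, -34, 30] -> [45, 30]
  [-19, -48, -50, -14, 24, 22, -8, 26, 11, 38] -> [-27, -56, -58, -22, 16, 14, -16, 18, 3, 30] -> [-27, -56, -58, -22] -> [-35, -64, -66, -30] -> [35, 64, 66, 30] -> [35, 64, 66, 30]
  [10, -18, 6, -49, 36, 3] -> [2, -26, -2, -57, 28, -5] -> [2, -26, -2, -57] -> [-6, -34, -10, -65] -> [6, 34, 10, 65] -> [6, 34, 10, 65]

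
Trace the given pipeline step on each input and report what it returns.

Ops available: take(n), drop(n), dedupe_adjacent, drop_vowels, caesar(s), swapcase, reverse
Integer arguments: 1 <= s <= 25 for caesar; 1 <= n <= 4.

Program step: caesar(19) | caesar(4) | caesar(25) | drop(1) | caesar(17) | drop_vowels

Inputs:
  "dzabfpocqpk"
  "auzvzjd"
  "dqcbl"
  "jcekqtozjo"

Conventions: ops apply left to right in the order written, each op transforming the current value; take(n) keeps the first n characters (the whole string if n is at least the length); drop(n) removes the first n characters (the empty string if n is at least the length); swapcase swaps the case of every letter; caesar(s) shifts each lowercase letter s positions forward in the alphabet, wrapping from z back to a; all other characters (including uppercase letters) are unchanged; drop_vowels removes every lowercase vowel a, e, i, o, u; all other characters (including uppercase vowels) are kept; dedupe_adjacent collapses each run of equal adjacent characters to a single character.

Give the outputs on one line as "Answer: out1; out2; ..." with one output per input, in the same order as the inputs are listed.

Execution, op by op:
  "dzabfpocqpk" -> "wstuyihvjid" -> "awxycmlznmh" -> "zvwxblkymlg" -> "vwxblkymlg" -> "mnoscbpdcx" -> "mnscbpdcx"
  "auzvzjd" -> "tnsoscw" -> "xrwswga" -> "wqvrvfz" -> "qvrvfz" -> "hmimwq" -> "hmmwq"
  "dqcbl" -> "wjvue" -> "anzyi" -> "zmyxh" -> "myxh" -> "dpoy" -> "dpy"
  "jcekqtozjo" -> "cvxdjmhsch" -> "gzbhnqlwgl" -> "fyagmpkvfk" -> "yagmpkvfk" -> "prxdgbmwb" -> "prxdgbmwb"

"mnscbpdcx"; "hmmwq"; "dpy"; "prxdgbmwb"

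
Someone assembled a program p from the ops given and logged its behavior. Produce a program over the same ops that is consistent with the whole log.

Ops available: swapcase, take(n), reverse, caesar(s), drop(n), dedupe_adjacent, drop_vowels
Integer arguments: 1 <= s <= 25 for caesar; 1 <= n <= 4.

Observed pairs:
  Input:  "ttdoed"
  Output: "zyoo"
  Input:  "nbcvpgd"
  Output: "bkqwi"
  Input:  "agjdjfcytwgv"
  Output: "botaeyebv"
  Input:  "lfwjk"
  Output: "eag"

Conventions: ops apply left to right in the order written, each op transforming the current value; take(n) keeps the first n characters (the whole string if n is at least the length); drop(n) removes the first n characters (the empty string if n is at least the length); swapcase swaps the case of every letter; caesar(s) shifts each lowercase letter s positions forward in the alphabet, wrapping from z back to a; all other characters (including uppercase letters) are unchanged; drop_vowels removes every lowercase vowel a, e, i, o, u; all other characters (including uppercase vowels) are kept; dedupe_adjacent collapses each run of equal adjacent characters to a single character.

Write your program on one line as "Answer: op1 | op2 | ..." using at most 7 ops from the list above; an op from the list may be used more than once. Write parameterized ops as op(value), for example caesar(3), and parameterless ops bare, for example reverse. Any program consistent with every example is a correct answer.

reverse | caesar(22) | caesar(16) | drop_vowels | caesar(9) | drop(1)

Check, running the answer program on each example:
  "ttdoed" -> "deodtt" -> "zakzpp" -> "pqapff" -> "pqpff" -> "yzyoo" -> "zyoo"
  "nbcvpgd" -> "dgpvcbn" -> "zclryxj" -> "psbhonz" -> "psbhnz" -> "ybkqwi" -> "bkqwi"
  "agjdjfcytwgv" -> "vgwtycfjdjga" -> "rcspuybfzfcw" -> "hsifkorvpvsm" -> "hsfkrvpvsm" -> "qbotaeyebv" -> "botaeyebv"
  "lfwjk" -> "kjwfl" -> "gfsbh" -> "wvirx" -> "wvrx" -> "feag" -> "eag"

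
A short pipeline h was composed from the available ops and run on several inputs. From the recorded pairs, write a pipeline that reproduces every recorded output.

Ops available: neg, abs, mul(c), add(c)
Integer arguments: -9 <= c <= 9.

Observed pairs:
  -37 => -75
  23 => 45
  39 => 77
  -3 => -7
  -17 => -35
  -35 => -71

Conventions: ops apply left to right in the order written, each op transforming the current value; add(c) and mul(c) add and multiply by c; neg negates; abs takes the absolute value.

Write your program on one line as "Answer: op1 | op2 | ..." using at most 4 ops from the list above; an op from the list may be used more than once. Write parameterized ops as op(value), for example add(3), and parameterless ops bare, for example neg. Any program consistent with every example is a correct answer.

mul(2) | neg | add(1) | neg

Check, running the answer program on each example:
  -37 -> -74 -> 74 -> 75 -> -75
  23 -> 46 -> -46 -> -45 -> 45
  39 -> 78 -> -78 -> -77 -> 77
  -3 -> -6 -> 6 -> 7 -> -7
  -17 -> -34 -> 34 -> 35 -> -35
  -35 -> -70 -> 70 -> 71 -> -71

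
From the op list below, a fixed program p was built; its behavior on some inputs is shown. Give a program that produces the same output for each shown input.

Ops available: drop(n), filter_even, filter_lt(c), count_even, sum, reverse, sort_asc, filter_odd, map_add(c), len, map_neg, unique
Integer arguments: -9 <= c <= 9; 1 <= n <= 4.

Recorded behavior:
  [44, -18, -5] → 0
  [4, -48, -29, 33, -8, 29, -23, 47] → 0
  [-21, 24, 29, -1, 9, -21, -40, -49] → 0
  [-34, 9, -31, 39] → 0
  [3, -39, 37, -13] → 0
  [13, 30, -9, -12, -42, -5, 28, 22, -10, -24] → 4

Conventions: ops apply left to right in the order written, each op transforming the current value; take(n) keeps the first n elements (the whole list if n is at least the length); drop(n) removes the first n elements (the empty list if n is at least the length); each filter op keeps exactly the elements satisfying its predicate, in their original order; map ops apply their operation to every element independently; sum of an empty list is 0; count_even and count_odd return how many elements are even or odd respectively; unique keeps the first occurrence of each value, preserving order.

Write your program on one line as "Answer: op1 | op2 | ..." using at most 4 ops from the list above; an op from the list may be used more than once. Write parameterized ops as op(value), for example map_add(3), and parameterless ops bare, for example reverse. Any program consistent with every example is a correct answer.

reverse | filter_even | drop(3) | sum

Check, running the answer program on each example:
  [44, -18, -5] -> [-5, -18, 44] -> [-18, 44] -> [] -> 0
  [4, -48, -29, 33, -8, 29, -23, 47] -> [47, -23, 29, -8, 33, -29, -48, 4] -> [-8, -48, 4] -> [] -> 0
  [-21, 24, 29, -1, 9, -21, -40, -49] -> [-49, -40, -21, 9, -1, 29, 24, -21] -> [-40, 24] -> [] -> 0
  [-34, 9, -31, 39] -> [39, -31, 9, -34] -> [-34] -> [] -> 0
  [3, -39, 37, -13] -> [-13, 37, -39, 3] -> [] -> [] -> 0
  [13, 30, -9, -12, -42, -5, 28, 22, -10, -24] -> [-24, -10, 22, 28, -5, -42, -12, -9, 30, 13] -> [-24, -10, 22, 28, -42, -12, 30] -> [28, -42, -12, 30] -> 4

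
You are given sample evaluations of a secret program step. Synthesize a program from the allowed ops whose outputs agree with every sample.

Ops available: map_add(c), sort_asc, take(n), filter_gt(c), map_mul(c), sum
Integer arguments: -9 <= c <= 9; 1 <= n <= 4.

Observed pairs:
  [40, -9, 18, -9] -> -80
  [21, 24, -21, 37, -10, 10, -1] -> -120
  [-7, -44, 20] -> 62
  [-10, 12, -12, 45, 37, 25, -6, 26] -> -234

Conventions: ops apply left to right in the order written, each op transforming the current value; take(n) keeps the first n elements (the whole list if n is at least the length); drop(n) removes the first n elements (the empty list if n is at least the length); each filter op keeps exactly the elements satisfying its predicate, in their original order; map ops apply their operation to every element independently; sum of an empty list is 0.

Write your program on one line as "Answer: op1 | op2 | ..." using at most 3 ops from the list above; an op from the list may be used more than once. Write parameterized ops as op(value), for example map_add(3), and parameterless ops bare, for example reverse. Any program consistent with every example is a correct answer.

map_mul(-2) | sum

Check, running the answer program on each example:
  [40, -9, 18, -9] -> [-80, 18, -36, 18] -> -80
  [21, 24, -21, 37, -10, 10, -1] -> [-42, -48, 42, -74, 20, -20, 2] -> -120
  [-7, -44, 20] -> [14, 88, -40] -> 62
  [-10, 12, -12, 45, 37, 25, -6, 26] -> [20, -24, 24, -90, -74, -50, 12, -52] -> -234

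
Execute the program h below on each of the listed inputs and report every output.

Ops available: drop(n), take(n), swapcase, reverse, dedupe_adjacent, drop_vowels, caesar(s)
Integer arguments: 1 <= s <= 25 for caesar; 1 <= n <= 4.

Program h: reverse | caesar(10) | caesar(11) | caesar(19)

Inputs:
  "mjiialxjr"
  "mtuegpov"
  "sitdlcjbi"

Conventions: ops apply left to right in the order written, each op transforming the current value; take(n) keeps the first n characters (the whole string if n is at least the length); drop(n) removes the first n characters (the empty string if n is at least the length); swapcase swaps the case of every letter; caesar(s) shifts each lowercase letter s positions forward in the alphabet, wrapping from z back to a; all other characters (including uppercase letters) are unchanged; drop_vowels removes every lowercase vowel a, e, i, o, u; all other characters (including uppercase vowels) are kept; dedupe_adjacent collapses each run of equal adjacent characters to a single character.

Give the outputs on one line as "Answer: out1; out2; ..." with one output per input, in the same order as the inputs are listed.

"fxlzowwxa"; "jcdusiha"; "wpxqzrhwg"

Execution, op by op:
  "mjiialxjr" -> "rjxlaiijm" -> "bthvksstw" -> "mesgvddeh" -> "fxlzowwxa"
  "mtuegpov" -> "vopgeutm" -> "fyzqoedw" -> "qjkbzpoh" -> "jcdusiha"
  "sitdlcjbi" -> "ibjcldtis" -> "sltmvndsc" -> "dwexgyodn" -> "wpxqzrhwg"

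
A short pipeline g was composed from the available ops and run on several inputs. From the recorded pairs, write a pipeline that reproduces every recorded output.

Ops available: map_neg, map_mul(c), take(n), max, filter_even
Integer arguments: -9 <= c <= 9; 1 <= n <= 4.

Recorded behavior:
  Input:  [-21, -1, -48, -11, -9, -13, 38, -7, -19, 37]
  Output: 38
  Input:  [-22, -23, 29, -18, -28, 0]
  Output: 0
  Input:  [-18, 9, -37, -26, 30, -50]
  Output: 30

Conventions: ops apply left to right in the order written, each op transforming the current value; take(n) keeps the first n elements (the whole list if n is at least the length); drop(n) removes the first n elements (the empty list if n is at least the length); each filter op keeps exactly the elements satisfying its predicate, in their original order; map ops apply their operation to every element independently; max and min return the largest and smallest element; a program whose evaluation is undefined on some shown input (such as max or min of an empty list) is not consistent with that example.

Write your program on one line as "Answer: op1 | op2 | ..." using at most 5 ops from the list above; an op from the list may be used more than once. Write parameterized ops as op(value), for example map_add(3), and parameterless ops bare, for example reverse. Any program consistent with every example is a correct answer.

map_neg | filter_even | map_neg | max

Check, running the answer program on each example:
  [-21, -1, -48, -11, -9, -13, 38, -7, -19, 37] -> [21, 1, 48, 11, 9, 13, -38, 7, 19, -37] -> [48, -38] -> [-48, 38] -> 38
  [-22, -23, 29, -18, -28, 0] -> [22, 23, -29, 18, 28, 0] -> [22, 18, 28, 0] -> [-22, -18, -28, 0] -> 0
  [-18, 9, -37, -26, 30, -50] -> [18, -9, 37, 26, -30, 50] -> [18, 26, -30, 50] -> [-18, -26, 30, -50] -> 30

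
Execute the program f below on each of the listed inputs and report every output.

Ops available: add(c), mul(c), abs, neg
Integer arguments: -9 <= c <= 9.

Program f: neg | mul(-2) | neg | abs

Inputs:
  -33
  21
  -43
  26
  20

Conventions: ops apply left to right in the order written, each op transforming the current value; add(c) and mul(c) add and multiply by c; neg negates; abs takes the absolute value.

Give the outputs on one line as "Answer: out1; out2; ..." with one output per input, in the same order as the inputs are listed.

Execution, op by op:
  -33 -> 33 -> -66 -> 66 -> 66
  21 -> -21 -> 42 -> -42 -> 42
  -43 -> 43 -> -86 -> 86 -> 86
  26 -> -26 -> 52 -> -52 -> 52
  20 -> -20 -> 40 -> -40 -> 40

66; 42; 86; 52; 40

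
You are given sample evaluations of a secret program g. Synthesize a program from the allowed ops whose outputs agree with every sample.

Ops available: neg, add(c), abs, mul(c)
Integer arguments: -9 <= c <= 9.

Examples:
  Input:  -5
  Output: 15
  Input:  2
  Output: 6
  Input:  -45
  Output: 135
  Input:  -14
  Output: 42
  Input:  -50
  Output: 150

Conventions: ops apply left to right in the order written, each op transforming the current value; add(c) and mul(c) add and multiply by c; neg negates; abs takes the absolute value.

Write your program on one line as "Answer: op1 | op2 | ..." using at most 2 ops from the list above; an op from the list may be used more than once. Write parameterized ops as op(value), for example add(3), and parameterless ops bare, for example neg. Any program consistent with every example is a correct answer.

abs | mul(3)

Check, running the answer program on each example:
  -5 -> 5 -> 15
  2 -> 2 -> 6
  -45 -> 45 -> 135
  -14 -> 14 -> 42
  -50 -> 50 -> 150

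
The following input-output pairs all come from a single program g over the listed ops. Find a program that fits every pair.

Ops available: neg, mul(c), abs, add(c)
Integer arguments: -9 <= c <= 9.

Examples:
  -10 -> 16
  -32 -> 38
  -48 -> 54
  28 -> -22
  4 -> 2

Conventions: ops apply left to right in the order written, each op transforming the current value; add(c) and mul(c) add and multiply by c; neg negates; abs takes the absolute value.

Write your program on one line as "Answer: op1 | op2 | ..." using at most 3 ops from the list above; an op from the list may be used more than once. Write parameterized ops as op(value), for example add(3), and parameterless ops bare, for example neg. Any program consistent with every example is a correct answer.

neg | add(6)

Check, running the answer program on each example:
  -10 -> 10 -> 16
  -32 -> 32 -> 38
  -48 -> 48 -> 54
  28 -> -28 -> -22
  4 -> -4 -> 2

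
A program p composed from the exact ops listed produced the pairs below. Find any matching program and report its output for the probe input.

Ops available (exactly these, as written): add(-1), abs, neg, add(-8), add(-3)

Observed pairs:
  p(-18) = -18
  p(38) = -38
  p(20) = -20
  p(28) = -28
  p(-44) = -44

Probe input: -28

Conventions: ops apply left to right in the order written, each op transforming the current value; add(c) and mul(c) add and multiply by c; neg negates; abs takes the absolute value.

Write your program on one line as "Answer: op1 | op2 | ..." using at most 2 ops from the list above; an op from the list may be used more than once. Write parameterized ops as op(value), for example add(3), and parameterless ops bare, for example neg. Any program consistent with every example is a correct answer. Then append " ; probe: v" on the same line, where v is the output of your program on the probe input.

abs | neg ; probe: -28

Check, running the answer program on each example:
  -18 -> 18 -> -18
  38 -> 38 -> -38
  20 -> 20 -> -20
  28 -> 28 -> -28
  -44 -> 44 -> -44
  probe: -28 -> 28 -> -28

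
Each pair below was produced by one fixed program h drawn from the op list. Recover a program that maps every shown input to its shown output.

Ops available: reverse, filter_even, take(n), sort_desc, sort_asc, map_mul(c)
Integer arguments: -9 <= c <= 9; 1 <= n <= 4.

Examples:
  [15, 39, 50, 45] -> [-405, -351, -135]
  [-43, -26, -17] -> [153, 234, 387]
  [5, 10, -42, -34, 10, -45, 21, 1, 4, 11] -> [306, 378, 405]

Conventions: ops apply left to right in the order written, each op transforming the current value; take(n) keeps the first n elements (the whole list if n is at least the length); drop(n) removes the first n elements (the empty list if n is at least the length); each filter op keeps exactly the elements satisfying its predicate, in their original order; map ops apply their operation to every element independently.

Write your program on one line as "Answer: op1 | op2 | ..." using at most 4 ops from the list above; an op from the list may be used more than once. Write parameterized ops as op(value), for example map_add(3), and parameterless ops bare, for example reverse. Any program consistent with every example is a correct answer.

map_mul(-9) | sort_desc | take(3) | reverse

Check, running the answer program on each example:
  [15, 39, 50, 45] -> [-135, -351, -450, -405] -> [-135, -351, -405, -450] -> [-135, -351, -405] -> [-405, -351, -135]
  [-43, -26, -17] -> [387, 234, 153] -> [387, 234, 153] -> [387, 234, 153] -> [153, 234, 387]
  [5, 10, -42, -34, 10, -45, 21, 1, 4, 11] -> [-45, -90, 378, 306, -90, 405, -189, -9, -36, -99] -> [405, 378, 306, -9, -36, -45, -90, -90, -99, -189] -> [405, 378, 306] -> [306, 378, 405]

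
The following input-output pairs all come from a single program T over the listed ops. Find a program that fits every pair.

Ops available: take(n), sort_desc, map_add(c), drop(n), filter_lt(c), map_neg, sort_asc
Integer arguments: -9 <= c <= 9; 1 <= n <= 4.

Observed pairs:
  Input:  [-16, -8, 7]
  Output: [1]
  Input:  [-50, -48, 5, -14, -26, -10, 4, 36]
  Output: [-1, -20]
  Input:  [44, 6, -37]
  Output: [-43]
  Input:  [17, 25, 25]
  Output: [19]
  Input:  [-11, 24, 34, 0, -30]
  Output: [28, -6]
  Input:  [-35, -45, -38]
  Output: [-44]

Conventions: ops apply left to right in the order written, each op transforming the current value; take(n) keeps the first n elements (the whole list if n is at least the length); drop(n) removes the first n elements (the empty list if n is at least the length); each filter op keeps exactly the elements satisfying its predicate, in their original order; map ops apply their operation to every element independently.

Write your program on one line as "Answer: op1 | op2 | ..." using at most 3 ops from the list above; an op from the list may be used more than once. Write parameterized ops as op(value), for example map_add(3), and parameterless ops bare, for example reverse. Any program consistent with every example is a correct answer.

drop(2) | map_add(-6) | take(2)

Check, running the answer program on each example:
  [-16, -8, 7] -> [7] -> [1] -> [1]
  [-50, -48, 5, -14, -26, -10, 4, 36] -> [5, -14, -26, -10, 4, 36] -> [-1, -20, -32, -16, -2, 30] -> [-1, -20]
  [44, 6, -37] -> [-37] -> [-43] -> [-43]
  [17, 25, 25] -> [25] -> [19] -> [19]
  [-11, 24, 34, 0, -30] -> [34, 0, -30] -> [28, -6, -36] -> [28, -6]
  [-35, -45, -38] -> [-38] -> [-44] -> [-44]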